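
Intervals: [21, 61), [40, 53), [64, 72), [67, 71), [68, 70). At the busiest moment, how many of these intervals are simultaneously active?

3

At 68, 3 of the intervals are simultaneously active.
No point has more.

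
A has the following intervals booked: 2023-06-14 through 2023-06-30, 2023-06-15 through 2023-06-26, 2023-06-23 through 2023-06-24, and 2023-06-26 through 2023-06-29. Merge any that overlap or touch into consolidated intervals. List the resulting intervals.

2023-06-14 through 2023-06-30

2023-06-15 through 2023-06-26 overlaps/touches 2023-06-14 through 2023-06-30 → extend to 2023-06-14 through 2023-06-30.
2023-06-23 through 2023-06-24 overlaps/touches 2023-06-14 through 2023-06-30 → extend to 2023-06-14 through 2023-06-30.
2023-06-26 through 2023-06-29 overlaps/touches 2023-06-14 through 2023-06-30 → extend to 2023-06-14 through 2023-06-30.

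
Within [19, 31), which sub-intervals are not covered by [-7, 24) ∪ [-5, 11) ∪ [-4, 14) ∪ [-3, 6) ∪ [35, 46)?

After merging, the occupied span is [-7, 24), [35, 46).
Gaps within [19, 31): [24, 31).

[24, 31)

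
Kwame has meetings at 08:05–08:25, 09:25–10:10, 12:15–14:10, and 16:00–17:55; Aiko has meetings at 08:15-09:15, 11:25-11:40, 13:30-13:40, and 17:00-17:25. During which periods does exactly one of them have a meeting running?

08:05-08:15, 08:25-09:15, 09:25-10:10, 11:25-11:40, 12:15-13:30, 13:40-14:10, 16:00-17:00, 17:25-17:55

A but not B: 08:05-08:15, 09:25-10:10, 12:15-13:30, 13:40-14:10, 16:00-17:00, 17:25-17:55.
B but not A: 08:25-09:15, 11:25-11:40.
Combining gives A △ B.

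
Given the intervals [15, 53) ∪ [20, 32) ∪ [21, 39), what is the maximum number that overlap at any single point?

At 21, 3 of the intervals are simultaneously active.
No point has more.

3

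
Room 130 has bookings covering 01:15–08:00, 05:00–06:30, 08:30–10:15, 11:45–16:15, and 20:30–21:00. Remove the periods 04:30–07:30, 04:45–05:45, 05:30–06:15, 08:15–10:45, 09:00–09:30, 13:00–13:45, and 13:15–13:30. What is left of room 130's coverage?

Merge the first list: 01:15–08:00, 08:30–10:15, 11:45–16:15, 20:30–21:00.
Merge the second list: 04:30–07:30, 08:15–10:45, 13:00–13:45.
01:15–08:00 minus B → 01:15–04:30, 07:30–08:00.
08:30–10:15: fully covered by B → removed.
11:45–16:15 minus B → 11:45–13:00, 13:45–16:15.
20:30–21:00: no B overlap → unchanged.

01:15–04:30, 07:30–08:00, 11:45–13:00, 13:45–16:15, 20:30–21:00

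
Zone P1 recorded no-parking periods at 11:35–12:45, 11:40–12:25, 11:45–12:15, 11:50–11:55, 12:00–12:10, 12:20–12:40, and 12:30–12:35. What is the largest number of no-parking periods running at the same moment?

4

Sweep endpoints in order; track running count of active intervals.
Peak of 4 reached at 11:50.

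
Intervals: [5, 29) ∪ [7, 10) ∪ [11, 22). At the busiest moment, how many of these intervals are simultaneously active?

2

At 7, 2 of the intervals are simultaneously active.
No point has more.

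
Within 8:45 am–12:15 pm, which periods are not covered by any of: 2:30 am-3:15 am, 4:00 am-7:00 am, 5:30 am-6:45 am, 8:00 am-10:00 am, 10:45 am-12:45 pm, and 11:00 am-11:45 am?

10:00 am–10:45 am

The merged coverage is 2:30 am–3:15 am, 4:00 am–7:00 am, 8:00 am–10:00 am, 10:45 am–12:45 pm.
Uncovered inside 8:45 am–12:15 pm: 10:00 am–10:45 am.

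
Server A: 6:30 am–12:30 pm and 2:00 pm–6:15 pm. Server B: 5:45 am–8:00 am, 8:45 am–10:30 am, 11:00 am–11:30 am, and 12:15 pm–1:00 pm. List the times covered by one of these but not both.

5:45 am-6:30 am, 8:00 am-8:45 am, 10:30 am-11:00 am, 11:30 am-12:15 pm, 12:30 pm-1:00 pm, 2:00 pm-6:15 pm

Only in the first: 8:00 am-8:45 am, 10:30 am-11:00 am, 11:30 am-12:15 pm, 2:00 pm-6:15 pm.
Only in the second: 5:45 am-6:30 am, 12:30 pm-1:00 pm.
Together these are the periods covered by exactly one.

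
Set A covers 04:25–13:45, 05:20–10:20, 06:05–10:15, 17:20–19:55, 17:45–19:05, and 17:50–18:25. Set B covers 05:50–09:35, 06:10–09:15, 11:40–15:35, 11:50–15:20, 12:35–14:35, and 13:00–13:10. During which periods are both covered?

05:50–09:35, 11:40–13:45

First set merges to 04:25–13:45, 17:20–19:55.
Second set merges to 05:50–09:35, 11:40–15:35.
04:25–13:45 ∩ B → 05:50–09:35, 11:40–13:45.
17:20–19:55 meets no B interval.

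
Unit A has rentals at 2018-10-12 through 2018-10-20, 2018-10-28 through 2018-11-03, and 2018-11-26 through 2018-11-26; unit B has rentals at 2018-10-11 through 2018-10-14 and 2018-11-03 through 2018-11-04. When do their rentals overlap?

2018-10-12 through 2018-10-14, 2018-11-03 through 2018-11-03

2018-10-12 through 2018-10-20 ∩ B → 2018-10-12 through 2018-10-14.
2018-10-28 through 2018-11-03 ∩ B → 2018-11-03 through 2018-11-03.
2018-11-26 through 2018-11-26 meets no B interval.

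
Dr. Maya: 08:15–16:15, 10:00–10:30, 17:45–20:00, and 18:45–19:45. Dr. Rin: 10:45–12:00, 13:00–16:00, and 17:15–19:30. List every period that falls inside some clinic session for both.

First set merges to 08:15–16:15, 17:45–20:00.
08:15–16:15 ∩ B → 10:45–12:00, 13:00–16:00.
17:45–20:00 ∩ B → 17:45–19:30.

10:45–12:00, 13:00–16:00, 17:45–19:30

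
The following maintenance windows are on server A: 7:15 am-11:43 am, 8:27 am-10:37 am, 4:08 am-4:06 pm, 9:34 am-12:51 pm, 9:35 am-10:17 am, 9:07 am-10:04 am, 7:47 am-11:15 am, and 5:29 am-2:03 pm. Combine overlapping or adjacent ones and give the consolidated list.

4:08 am–4:06 pm

Sort by start: 4:08 am–4:06 pm, 5:29 am–2:03 pm, 7:15 am–11:43 am, 7:47 am–11:15 am, 8:27 am–10:37 am, 9:07 am–10:04 am, 9:34 am–12:51 pm, 9:35 am–10:17 am.
5:29 am–2:03 pm overlaps/touches 4:08 am–4:06 pm → extend to 4:08 am–4:06 pm.
7:15 am–11:43 am overlaps/touches 4:08 am–4:06 pm → extend to 4:08 am–4:06 pm.
7:47 am–11:15 am overlaps/touches 4:08 am–4:06 pm → extend to 4:08 am–4:06 pm.
8:27 am–10:37 am overlaps/touches 4:08 am–4:06 pm → extend to 4:08 am–4:06 pm.
9:07 am–10:04 am overlaps/touches 4:08 am–4:06 pm → extend to 4:08 am–4:06 pm.
9:34 am–12:51 pm overlaps/touches 4:08 am–4:06 pm → extend to 4:08 am–4:06 pm.
9:35 am–10:17 am overlaps/touches 4:08 am–4:06 pm → extend to 4:08 am–4:06 pm.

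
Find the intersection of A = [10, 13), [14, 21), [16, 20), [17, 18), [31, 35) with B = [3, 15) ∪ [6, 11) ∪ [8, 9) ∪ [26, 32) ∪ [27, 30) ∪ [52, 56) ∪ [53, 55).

First set merges to [10, 13), [14, 21), [31, 35).
Second set merges to [3, 15), [26, 32), [52, 56).
[10, 13) overlaps B on [10, 13).
[14, 21) overlaps B on [14, 15).
[31, 35) overlaps B on [31, 32).

[10, 13) ∪ [14, 15) ∪ [31, 32)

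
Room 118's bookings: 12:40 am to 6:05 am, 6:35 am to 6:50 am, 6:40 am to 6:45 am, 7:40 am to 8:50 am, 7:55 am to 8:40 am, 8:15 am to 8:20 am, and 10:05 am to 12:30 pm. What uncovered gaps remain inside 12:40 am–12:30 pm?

6:05 am–6:35 am, 6:50 am–7:40 am, 8:50 am–10:05 am

After merging, the occupied span is 12:40 am–6:05 am, 6:35 am–6:50 am, 7:40 am–8:50 am, 10:05 am–12:30 pm.
Uncovered inside 12:40 am–12:30 pm: 6:05 am–6:35 am, 6:50 am–7:40 am, 8:50 am–10:05 am.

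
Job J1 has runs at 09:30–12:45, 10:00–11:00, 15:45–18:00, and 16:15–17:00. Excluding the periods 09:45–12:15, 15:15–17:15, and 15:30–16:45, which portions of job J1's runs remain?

Merge the first list: 09:30–12:45, 15:45–18:00.
Merge the second list: 09:45–12:15, 15:15–17:15.
09:30–12:45 with B removed leaves 09:30–09:45, 12:15–12:45.
15:45–18:00 with B removed leaves 17:15–18:00.

09:30–09:45, 12:15–12:45, 17:15–18:00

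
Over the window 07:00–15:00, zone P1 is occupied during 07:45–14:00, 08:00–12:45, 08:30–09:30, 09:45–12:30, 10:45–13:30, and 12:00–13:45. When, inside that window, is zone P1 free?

07:00–07:45, 14:00–15:00

The merged coverage is 07:45–14:00.
Uncovered inside 07:00–15:00: 07:00–07:45, 14:00–15:00.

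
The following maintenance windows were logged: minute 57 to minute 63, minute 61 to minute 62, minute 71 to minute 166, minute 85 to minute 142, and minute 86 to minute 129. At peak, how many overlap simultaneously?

3

Walk the sorted start/end points keeping a running depth.
The depth first hits 3 at minute 86.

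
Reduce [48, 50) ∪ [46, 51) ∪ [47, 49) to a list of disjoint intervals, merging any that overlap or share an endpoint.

[46, 51)

Sort by start: [46, 51), [47, 49), [48, 50).
[47, 49) overlaps/touches [46, 51) → extend to [46, 51).
[48, 50) overlaps/touches [46, 51) → extend to [46, 51).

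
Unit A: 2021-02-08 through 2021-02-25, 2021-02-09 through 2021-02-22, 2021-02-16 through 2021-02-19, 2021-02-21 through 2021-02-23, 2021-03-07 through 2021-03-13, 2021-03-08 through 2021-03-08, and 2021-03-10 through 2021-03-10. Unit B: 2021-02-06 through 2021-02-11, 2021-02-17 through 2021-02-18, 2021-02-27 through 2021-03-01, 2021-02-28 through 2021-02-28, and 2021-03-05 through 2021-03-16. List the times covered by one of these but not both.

2021-02-06 through 2021-02-07, 2021-02-12 through 2021-02-16, 2021-02-19 through 2021-02-25, 2021-02-27 through 2021-03-01, 2021-03-05 through 2021-03-06, 2021-03-14 through 2021-03-16

A, merged: 2021-02-08 through 2021-02-25, 2021-03-07 through 2021-03-13.
B, merged: 2021-02-06 through 2021-02-11, 2021-02-17 through 2021-02-18, 2021-02-27 through 2021-03-01, 2021-03-05 through 2021-03-16.
A but not B: 2021-02-12 through 2021-02-16, 2021-02-19 through 2021-02-25.
B but not A: 2021-02-06 through 2021-02-07, 2021-02-27 through 2021-03-01, 2021-03-05 through 2021-03-06, 2021-03-14 through 2021-03-16.
Combining gives A △ B.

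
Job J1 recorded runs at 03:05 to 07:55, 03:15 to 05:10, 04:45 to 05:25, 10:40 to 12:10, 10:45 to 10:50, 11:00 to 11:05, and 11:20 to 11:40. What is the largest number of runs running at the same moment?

3

Sweep endpoints in order; track running count of active intervals.
Peak of 3 reached at 04:45.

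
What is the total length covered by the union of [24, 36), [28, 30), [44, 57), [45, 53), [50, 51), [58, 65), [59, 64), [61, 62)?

Merged: [24, 36), [44, 57), [58, 65).
Lengths: 12 + 13 + 7 = 32.

32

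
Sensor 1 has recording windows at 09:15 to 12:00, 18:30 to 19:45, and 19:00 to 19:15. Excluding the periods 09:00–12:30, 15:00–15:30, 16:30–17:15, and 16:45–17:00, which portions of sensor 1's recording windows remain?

18:30–19:45

First set merges to 09:15–12:00, 18:30–19:45.
Second set merges to 09:00–12:30, 15:00–15:30, 16:30–17:15.
09:15–12:00 lies entirely inside B → drops out.
18:30–19:45 is untouched.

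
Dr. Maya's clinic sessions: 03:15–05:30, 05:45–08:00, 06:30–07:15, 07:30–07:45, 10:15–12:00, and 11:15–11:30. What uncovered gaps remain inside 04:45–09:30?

Covered (merged): 03:15-05:30, 05:45-08:00, 10:15-12:00.
Gaps within 04:45-09:30: 05:30-05:45, 08:00-09:30.

05:30-05:45, 08:00-09:30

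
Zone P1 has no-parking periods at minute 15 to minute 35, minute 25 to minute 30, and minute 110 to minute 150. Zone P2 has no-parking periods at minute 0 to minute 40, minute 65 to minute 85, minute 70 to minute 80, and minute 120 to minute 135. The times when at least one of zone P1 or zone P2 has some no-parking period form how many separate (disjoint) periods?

Merge the first list: minute 15 to minute 35, minute 110 to minute 150.
Merge the second list: minute 0 to minute 40, minute 65 to minute 85, minute 120 to minute 135.
A ∪ B = minute 0 to minute 40, minute 65 to minute 85, minute 110 to minute 150.
That is 3 disjoint pieces.

3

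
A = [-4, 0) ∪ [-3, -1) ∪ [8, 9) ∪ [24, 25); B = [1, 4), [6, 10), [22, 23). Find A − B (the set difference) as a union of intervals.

Merge the first list: [-4, 0), [8, 9), [24, 25).
[-4, 0) is untouched.
[8, 9) lies entirely inside B → drops out.
[24, 25) is untouched.

[-4, 0) ∪ [24, 25)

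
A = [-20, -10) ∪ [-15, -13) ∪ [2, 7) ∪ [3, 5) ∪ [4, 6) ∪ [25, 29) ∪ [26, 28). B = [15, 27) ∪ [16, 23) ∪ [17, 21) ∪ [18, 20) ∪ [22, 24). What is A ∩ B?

[25, 27)

First set merges to [-20, -10), [2, 7), [25, 29).
Second set merges to [15, 27).
[-20, -10): no overlap with the second set.
[2, 7): no overlap with the second set.
[25, 29) meets the second set on [25, 27).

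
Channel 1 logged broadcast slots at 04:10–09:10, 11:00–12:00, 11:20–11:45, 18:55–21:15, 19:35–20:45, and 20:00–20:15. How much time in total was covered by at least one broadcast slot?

Merged: 04:10-09:10, 11:00-12:00, 18:55-21:15.
Lengths: 5 h + 1 h + 2 h 20 min = 8 h 20 min.

8 h 20 min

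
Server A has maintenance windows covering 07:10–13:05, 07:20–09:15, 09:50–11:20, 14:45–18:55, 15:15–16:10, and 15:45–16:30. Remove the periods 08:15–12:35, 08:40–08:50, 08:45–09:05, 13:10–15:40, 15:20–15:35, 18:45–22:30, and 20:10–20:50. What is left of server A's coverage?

First set merges to 07:10-13:05, 14:45-18:55.
Second set merges to 08:15-12:35, 13:10-15:40, 18:45-22:30.
07:10-13:05 with B removed leaves 07:10-08:15, 12:35-13:05.
14:45-18:55 with B removed leaves 15:40-18:45.

07:10-08:15, 12:35-13:05, 15:40-18:45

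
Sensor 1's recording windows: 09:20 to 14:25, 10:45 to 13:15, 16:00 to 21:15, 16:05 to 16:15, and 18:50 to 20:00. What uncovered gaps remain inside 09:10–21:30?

Covered (merged): 09:20-14:25, 16:00-21:15.
Gaps within 09:10-21:30: 09:10-09:20, 14:25-16:00, 21:15-21:30.

09:10-09:20, 14:25-16:00, 21:15-21:30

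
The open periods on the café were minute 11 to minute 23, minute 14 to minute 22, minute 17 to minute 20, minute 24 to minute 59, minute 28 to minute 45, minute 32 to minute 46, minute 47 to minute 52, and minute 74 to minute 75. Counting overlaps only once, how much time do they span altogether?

48 minutes

Merged: minute 11 to minute 23, minute 24 to minute 59, minute 74 to minute 75.
Lengths: 12 minutes + 35 minutes + 1 minute = 48 minutes.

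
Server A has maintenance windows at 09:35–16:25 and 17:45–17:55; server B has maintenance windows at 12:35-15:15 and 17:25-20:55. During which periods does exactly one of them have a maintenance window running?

Only in the first: 09:35–12:35, 15:15–16:25.
Only in the second: 17:25–17:45, 17:55–20:55.
Together these are the periods covered by exactly one.

09:35–12:35, 15:15–16:25, 17:25–17:45, 17:55–20:55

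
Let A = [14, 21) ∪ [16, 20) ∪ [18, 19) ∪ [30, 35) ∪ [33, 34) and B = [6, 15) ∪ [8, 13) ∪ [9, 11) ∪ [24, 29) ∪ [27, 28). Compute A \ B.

[15, 21) ∪ [30, 35)

Merge the first list: [14, 21), [30, 35).
Merge the second list: [6, 15), [24, 29).
[14, 21) with B removed leaves [15, 21).
[30, 35) is untouched.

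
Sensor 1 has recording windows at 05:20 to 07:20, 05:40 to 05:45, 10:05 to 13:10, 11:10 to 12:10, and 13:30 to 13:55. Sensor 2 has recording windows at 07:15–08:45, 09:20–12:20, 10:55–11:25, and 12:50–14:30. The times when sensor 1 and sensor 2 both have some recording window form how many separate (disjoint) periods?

4

Merge the first list: 05:20–07:20, 10:05–13:10, 13:30–13:55.
Merge the second list: 07:15–08:45, 09:20–12:20, 12:50–14:30.
A ∩ B = 07:15–07:20, 10:05–12:20, 12:50–13:10, 13:30–13:55.
That is 4 disjoint pieces.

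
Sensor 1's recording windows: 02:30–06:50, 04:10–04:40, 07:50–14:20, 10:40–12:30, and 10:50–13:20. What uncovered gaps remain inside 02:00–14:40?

02:00–02:30, 06:50–07:50, 14:20–14:40

The merged coverage is 02:30–06:50, 07:50–14:20.
Gaps within 02:00–14:40: 02:00–02:30, 06:50–07:50, 14:20–14:40.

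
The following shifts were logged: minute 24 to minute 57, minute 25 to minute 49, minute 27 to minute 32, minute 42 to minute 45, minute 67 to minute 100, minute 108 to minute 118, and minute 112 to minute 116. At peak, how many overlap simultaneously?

Walk the sorted start/end points keeping a running depth.
The depth first hits 3 at minute 27.

3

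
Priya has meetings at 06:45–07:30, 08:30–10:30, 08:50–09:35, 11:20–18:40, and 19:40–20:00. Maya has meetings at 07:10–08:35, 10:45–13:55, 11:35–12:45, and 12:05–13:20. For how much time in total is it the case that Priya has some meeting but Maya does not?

7 h 25 min

First set merges to 06:45–07:30, 08:30–10:30, 11:20–18:40, 19:40–20:00.
Second set merges to 07:10–08:35, 10:45–13:55.
A \ B = 06:45–07:10, 08:35–10:30, 13:55–18:40, 19:40–20:00.
Total: 25 min + 1 h 55 min + 4 h 45 min + 20 min = 7 h 25 min.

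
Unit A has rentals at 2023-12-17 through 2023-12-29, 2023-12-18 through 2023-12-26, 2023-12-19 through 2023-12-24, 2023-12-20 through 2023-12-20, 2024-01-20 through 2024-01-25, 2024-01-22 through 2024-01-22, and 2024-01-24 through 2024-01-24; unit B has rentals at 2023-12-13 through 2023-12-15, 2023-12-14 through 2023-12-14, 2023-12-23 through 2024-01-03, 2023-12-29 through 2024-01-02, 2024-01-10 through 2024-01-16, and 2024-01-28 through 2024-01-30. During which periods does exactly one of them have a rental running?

2023-12-13 through 2023-12-15, 2023-12-17 through 2023-12-22, 2023-12-30 through 2024-01-03, 2024-01-10 through 2024-01-16, 2024-01-20 through 2024-01-25, 2024-01-28 through 2024-01-30

A, merged: 2023-12-17 through 2023-12-29, 2024-01-20 through 2024-01-25.
B, merged: 2023-12-13 through 2023-12-15, 2023-12-23 through 2024-01-03, 2024-01-10 through 2024-01-16, 2024-01-28 through 2024-01-30.
A but not B: 2023-12-17 through 2023-12-22, 2024-01-20 through 2024-01-25.
B but not A: 2023-12-13 through 2023-12-15, 2023-12-30 through 2024-01-03, 2024-01-10 through 2024-01-16, 2024-01-28 through 2024-01-30.
Combining gives A △ B.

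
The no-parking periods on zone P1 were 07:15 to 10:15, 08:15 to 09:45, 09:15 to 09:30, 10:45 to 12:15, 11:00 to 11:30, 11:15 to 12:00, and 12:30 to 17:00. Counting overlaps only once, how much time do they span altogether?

Merged: 07:15-10:15, 10:45-12:15, 12:30-17:00.
Lengths: 3 h + 1 h 30 min + 4 h 30 min = 9 h.

9 h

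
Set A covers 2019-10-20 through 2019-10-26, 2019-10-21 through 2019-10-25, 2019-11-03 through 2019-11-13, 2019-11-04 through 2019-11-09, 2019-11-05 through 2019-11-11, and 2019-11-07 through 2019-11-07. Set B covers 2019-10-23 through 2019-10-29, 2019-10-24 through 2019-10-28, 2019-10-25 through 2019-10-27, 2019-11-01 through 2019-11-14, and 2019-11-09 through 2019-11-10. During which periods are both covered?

A, merged: 2019-10-20 through 2019-10-26, 2019-11-03 through 2019-11-13.
B, merged: 2019-10-23 through 2019-10-29, 2019-11-01 through 2019-11-14.
2019-10-20 through 2019-10-26 ∩ B → 2019-10-23 through 2019-10-26.
2019-11-03 through 2019-11-13 ∩ B → 2019-11-03 through 2019-11-13.

2019-10-23 through 2019-10-26, 2019-11-03 through 2019-11-13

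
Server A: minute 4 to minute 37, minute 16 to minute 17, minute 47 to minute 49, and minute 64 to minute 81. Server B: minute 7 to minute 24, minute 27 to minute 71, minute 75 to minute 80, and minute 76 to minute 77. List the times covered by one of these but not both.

minute 4 to minute 7, minute 24 to minute 27, minute 37 to minute 47, minute 49 to minute 64, minute 71 to minute 75, minute 80 to minute 81

First set merges to minute 4 to minute 37, minute 47 to minute 49, minute 64 to minute 81.
Second set merges to minute 7 to minute 24, minute 27 to minute 71, minute 75 to minute 80.
A \ B = minute 4 to minute 7, minute 24 to minute 27, minute 71 to minute 75, minute 80 to minute 81.
B \ A = minute 37 to minute 47, minute 49 to minute 64.
Union of the two gives the symmetric difference.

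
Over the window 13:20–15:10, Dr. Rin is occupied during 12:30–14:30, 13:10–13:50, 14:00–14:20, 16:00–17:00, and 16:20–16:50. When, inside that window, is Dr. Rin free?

14:30–15:10

After merging, the occupied span is 12:30–14:30, 16:00–17:00.
Uncovered inside 13:20–15:10: 14:30–15:10.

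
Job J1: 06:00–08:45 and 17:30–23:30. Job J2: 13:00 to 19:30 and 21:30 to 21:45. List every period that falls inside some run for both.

06:00–08:45: no overlap with the second set.
17:30–23:30 meets the second set on 17:30–19:30, 21:30–21:45.

17:30–19:30, 21:30–21:45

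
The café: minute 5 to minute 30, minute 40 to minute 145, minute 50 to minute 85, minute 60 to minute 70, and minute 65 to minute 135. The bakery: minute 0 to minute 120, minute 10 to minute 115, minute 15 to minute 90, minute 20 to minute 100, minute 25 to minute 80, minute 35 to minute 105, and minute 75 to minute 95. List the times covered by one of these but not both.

First set merges to minute 5 to minute 30, minute 40 to minute 145.
Second set merges to minute 0 to minute 120.
Only in the first: minute 120 to minute 145.
Only in the second: minute 0 to minute 5, minute 30 to minute 40.
Together these are the periods covered by exactly one.

minute 0 to minute 5, minute 30 to minute 40, minute 120 to minute 145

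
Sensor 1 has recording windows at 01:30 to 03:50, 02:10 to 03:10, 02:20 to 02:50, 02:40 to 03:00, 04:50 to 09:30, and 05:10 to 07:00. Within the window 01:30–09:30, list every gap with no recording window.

03:50-04:50

The merged coverage is 01:30-03:50, 04:50-09:30.
Complement within 01:30-09:30: 03:50-04:50.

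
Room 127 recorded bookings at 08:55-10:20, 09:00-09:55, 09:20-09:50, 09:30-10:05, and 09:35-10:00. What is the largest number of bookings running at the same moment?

5

At 09:35, 5 of the intervals are simultaneously active.
No point has more.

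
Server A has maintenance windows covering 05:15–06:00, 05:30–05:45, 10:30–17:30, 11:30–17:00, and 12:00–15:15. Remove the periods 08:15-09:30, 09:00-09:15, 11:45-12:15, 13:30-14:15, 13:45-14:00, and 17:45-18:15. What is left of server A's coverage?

Merge the first list: 05:15–06:00, 10:30–17:30.
Merge the second list: 08:15–09:30, 11:45–12:15, 13:30–14:15, 17:45–18:15.
05:15–06:00: nothing removed.
10:30–17:30 \ B = 10:30–11:45, 12:15–13:30, 14:15–17:30.

05:15–06:00, 10:30–11:45, 12:15–13:30, 14:15–17:30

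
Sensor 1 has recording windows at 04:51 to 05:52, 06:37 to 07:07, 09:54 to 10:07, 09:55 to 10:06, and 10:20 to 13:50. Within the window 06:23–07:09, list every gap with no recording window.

Covered (merged): 04:51–05:52, 06:37–07:07, 09:54–10:07, 10:20–13:50.
Complement within 06:23–07:09: 06:23–06:37, 07:07–07:09.

06:23–06:37, 07:07–07:09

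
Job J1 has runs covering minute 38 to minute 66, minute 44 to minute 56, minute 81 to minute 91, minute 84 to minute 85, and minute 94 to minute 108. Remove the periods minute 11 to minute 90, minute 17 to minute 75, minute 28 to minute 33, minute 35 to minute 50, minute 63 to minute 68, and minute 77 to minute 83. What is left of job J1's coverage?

minute 90 to minute 91, minute 94 to minute 108

First set merges to minute 38 to minute 66, minute 81 to minute 91, minute 94 to minute 108.
Second set merges to minute 11 to minute 90.
minute 38 to minute 66 lies entirely inside B → drops out.
minute 81 to minute 91 with B removed leaves minute 90 to minute 91.
minute 94 to minute 108 is untouched.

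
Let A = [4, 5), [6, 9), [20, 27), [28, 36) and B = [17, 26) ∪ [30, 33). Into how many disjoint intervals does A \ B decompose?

5

A \ B = [4, 5), [6, 9), [26, 27), [28, 30), [33, 36).
That is 5 disjoint pieces.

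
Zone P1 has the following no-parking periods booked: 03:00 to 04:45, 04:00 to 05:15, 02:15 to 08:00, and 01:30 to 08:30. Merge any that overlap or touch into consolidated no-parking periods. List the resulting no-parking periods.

01:30-08:30

Sort by start: 01:30-08:30, 02:15-08:00, 03:00-04:45, 04:00-05:15.
02:15-08:00 overlaps/touches 01:30-08:30 → extend to 01:30-08:30.
03:00-04:45 overlaps/touches 01:30-08:30 → extend to 01:30-08:30.
04:00-05:15 overlaps/touches 01:30-08:30 → extend to 01:30-08:30.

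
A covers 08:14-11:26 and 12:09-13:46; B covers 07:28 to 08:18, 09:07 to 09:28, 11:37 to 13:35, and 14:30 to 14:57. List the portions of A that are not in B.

08:14–11:26 minus B → 08:18–09:07, 09:28–11:26.
12:09–13:46 minus B → 13:35–13:46.

08:18–09:07, 09:28–11:26, 13:35–13:46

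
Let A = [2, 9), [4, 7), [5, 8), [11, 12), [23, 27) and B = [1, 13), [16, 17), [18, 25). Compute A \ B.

First set merges to [2, 9), [11, 12), [23, 27).
[2, 9): entirely removed.
[11, 12): entirely removed.
[23, 27) \ B = [25, 27).

[25, 27)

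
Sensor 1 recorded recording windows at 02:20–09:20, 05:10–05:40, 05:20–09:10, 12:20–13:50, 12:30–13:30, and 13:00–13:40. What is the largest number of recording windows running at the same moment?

Walk the sorted start/end points keeping a running depth.
The depth first hits 3 at 05:20.

3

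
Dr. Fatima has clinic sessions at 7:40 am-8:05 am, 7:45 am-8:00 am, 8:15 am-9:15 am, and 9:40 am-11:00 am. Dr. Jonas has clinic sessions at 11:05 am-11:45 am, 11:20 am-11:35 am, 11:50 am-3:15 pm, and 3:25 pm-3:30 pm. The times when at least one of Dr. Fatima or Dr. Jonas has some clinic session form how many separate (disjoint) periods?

First set merges to 7:40 am–8:05 am, 8:15 am–9:15 am, 9:40 am–11:00 am.
Second set merges to 11:05 am–11:45 am, 11:50 am–3:15 pm, 3:25 pm–3:30 pm.
A ∪ B = 7:40 am–8:05 am, 8:15 am–9:15 am, 9:40 am–11:00 am, 11:05 am–11:45 am, 11:50 am–3:15 pm, 3:25 pm–3:30 pm.
That is 6 disjoint pieces.

6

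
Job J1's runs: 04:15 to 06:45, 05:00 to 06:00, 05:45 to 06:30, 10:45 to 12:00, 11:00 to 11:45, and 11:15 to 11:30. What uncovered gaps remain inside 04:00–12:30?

04:00–04:15, 06:45–10:45, 12:00–12:30

Covered (merged): 04:15–06:45, 10:45–12:00.
Complement within 04:00–12:30: 04:00–04:15, 06:45–10:45, 12:00–12:30.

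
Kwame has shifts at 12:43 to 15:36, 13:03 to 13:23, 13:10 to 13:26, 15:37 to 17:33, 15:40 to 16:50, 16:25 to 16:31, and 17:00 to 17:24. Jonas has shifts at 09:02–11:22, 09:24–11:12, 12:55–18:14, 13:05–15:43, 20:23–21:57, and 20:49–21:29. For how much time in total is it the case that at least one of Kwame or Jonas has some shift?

9 h 25 min

First set merges to 12:43-15:36, 15:37-17:33.
Second set merges to 09:02-11:22, 12:55-18:14, 20:23-21:57.
A ∪ B = 09:02-11:22, 12:43-18:14, 20:23-21:57.
Total: 2 h 20 min + 5 h 31 min + 1 h 34 min = 9 h 25 min.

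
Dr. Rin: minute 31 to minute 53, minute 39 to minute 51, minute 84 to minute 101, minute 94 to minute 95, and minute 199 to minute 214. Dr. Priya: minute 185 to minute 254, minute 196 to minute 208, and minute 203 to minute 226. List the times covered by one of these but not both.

Merge the first list: minute 31 to minute 53, minute 84 to minute 101, minute 199 to minute 214.
Merge the second list: minute 185 to minute 254.
A but not B: minute 31 to minute 53, minute 84 to minute 101.
B but not A: minute 185 to minute 199, minute 214 to minute 254.
Combining gives A △ B.

minute 31 to minute 53, minute 84 to minute 101, minute 185 to minute 199, minute 214 to minute 254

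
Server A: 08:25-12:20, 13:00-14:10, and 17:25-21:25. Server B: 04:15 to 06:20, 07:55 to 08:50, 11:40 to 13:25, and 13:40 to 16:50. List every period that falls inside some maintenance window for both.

08:25–12:20 overlaps B on 08:25–08:50, 11:40–12:20.
13:00–14:10 overlaps B on 13:00–13:25, 13:40–14:10.
17:25–21:25 falls entirely outside B.

08:25–08:50, 11:40–12:20, 13:00–13:25, 13:40–14:10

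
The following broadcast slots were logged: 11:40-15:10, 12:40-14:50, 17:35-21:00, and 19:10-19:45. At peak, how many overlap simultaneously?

2

Sweep endpoints in order; track running count of active intervals.
Peak of 2 reached at 12:40.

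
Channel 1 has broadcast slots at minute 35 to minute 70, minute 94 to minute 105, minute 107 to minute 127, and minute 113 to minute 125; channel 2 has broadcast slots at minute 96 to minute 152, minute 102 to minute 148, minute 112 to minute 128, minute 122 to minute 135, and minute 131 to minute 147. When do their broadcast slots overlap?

minute 96 to minute 105, minute 107 to minute 127

Merge the first list: minute 35 to minute 70, minute 94 to minute 105, minute 107 to minute 127.
Merge the second list: minute 96 to minute 152.
minute 35 to minute 70: no overlap with the second set.
minute 94 to minute 105 meets the second set on minute 96 to minute 105.
minute 107 to minute 127 meets the second set on minute 107 to minute 127.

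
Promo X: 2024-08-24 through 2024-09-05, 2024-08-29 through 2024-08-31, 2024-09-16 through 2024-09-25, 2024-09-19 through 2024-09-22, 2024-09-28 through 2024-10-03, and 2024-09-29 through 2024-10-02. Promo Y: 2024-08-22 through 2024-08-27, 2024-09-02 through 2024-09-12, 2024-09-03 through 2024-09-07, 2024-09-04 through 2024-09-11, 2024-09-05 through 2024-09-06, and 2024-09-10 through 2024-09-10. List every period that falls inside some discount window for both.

Merge the first list: 2024-08-24 through 2024-09-05, 2024-09-16 through 2024-09-25, 2024-09-28 through 2024-10-03.
Merge the second list: 2024-08-22 through 2024-08-27, 2024-09-02 through 2024-09-12.
2024-08-24 through 2024-09-05 overlaps B on 2024-08-24 through 2024-08-27, 2024-09-02 through 2024-09-05.
2024-09-16 through 2024-09-25 falls entirely outside B.
2024-09-28 through 2024-10-03 falls entirely outside B.

2024-08-24 through 2024-08-27, 2024-09-02 through 2024-09-05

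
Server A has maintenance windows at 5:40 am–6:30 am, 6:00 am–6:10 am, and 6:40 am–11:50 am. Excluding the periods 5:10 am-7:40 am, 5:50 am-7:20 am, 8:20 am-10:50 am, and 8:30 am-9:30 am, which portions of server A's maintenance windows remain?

7:40 am–8:20 am, 10:50 am–11:50 am

A, merged: 5:40 am–6:30 am, 6:40 am–11:50 am.
B, merged: 5:10 am–7:40 am, 8:20 am–10:50 am.
5:40 am–6:30 am: entirely removed.
6:40 am–11:50 am \ B = 7:40 am–8:20 am, 10:50 am–11:50 am.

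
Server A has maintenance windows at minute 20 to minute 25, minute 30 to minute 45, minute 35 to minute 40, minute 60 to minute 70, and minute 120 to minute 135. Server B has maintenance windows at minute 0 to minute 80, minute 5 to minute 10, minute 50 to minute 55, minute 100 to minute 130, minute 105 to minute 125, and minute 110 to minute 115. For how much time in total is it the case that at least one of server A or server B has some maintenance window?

First set merges to minute 20 to minute 25, minute 30 to minute 45, minute 60 to minute 70, minute 120 to minute 135.
Second set merges to minute 0 to minute 80, minute 100 to minute 130.
A ∪ B = minute 0 to minute 80, minute 100 to minute 135.
Total: 80 minutes + 35 minutes = 115 minutes.

115 minutes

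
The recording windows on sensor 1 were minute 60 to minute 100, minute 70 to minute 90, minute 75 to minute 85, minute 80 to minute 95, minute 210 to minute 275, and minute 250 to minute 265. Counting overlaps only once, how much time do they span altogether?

Merged: minute 60 to minute 100, minute 210 to minute 275.
Lengths: 40 minutes + 65 minutes = 105 minutes.

105 minutes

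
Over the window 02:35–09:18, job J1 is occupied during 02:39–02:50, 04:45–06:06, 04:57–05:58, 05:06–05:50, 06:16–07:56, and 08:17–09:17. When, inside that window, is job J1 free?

Covered (merged): 02:39–02:50, 04:45–06:06, 06:16–07:56, 08:17–09:17.
Uncovered inside 02:35–09:18: 02:35–02:39, 02:50–04:45, 06:06–06:16, 07:56–08:17, 09:17–09:18.

02:35–02:39, 02:50–04:45, 06:06–06:16, 07:56–08:17, 09:17–09:18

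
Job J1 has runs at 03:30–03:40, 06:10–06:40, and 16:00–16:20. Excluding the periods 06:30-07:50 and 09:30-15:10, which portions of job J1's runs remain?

03:30-03:40 is untouched.
06:10-06:40 with B removed leaves 06:10-06:30.
16:00-16:20 is untouched.

03:30-03:40, 06:10-06:30, 16:00-16:20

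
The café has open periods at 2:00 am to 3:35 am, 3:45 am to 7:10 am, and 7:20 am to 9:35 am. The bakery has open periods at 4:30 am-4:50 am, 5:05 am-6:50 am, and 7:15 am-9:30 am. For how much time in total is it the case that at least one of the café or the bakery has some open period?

A ∪ B = 2:00 am-3:35 am, 3:45 am-7:10 am, 7:15 am-9:35 am.
Total: 1 h 35 min + 3 h 25 min + 2 h 20 min = 7 h 20 min.

7 h 20 min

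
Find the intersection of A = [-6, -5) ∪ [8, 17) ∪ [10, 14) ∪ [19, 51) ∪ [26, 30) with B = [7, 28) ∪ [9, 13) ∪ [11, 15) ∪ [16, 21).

A, merged: [-6, -5), [8, 17), [19, 51).
B, merged: [7, 28).
[-6, -5) meets no B interval.
[8, 17) ∩ B → [8, 17).
[19, 51) ∩ B → [19, 28).

[8, 17) ∪ [19, 28)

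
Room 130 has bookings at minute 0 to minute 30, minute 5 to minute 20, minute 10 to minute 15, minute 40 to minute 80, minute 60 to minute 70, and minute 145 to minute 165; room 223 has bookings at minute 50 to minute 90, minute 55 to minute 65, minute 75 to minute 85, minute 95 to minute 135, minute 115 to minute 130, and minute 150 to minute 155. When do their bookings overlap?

A, merged: minute 0 to minute 30, minute 40 to minute 80, minute 145 to minute 165.
B, merged: minute 50 to minute 90, minute 95 to minute 135, minute 150 to minute 155.
minute 0 to minute 30 meets no B interval.
minute 40 to minute 80 ∩ B → minute 50 to minute 80.
minute 145 to minute 165 ∩ B → minute 150 to minute 155.

minute 50 to minute 80, minute 150 to minute 155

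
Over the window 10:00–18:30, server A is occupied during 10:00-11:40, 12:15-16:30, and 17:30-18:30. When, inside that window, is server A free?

The merged coverage is 10:00–11:40, 12:15–16:30, 17:30–18:30.
Gaps within 10:00–18:30: 11:40–12:15, 16:30–17:30.

11:40–12:15, 16:30–17:30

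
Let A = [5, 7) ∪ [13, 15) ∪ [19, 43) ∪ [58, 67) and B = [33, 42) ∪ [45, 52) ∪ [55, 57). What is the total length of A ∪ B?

46

A ∪ B = [5, 7), [13, 15), [19, 43), [45, 52), [55, 57), [58, 67).
Total: 2 + 2 + 24 + 7 + 2 + 9 = 46.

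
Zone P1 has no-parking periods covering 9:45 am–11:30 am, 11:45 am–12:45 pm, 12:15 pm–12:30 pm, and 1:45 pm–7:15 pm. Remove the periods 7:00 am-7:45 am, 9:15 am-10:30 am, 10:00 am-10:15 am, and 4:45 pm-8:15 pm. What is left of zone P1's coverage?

Merge the first list: 9:45 am–11:30 am, 11:45 am–12:45 pm, 1:45 pm–7:15 pm.
Merge the second list: 7:00 am–7:45 am, 9:15 am–10:30 am, 4:45 pm–8:15 pm.
9:45 am–11:30 am with B removed leaves 10:30 am–11:30 am.
11:45 am–12:45 pm is untouched.
1:45 pm–7:15 pm with B removed leaves 1:45 pm–4:45 pm.

10:30 am–11:30 am, 11:45 am–12:45 pm, 1:45 pm–4:45 pm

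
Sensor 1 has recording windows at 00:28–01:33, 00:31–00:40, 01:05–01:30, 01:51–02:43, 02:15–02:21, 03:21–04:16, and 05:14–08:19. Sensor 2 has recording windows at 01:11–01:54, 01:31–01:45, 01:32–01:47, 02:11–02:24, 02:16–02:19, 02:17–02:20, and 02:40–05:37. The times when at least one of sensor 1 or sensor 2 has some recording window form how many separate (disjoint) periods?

A, merged: 00:28–01:33, 01:51–02:43, 03:21–04:16, 05:14–08:19.
B, merged: 01:11–01:54, 02:11–02:24, 02:40–05:37.
A ∪ B = 00:28–08:19.
That is 1 disjoint piece.

1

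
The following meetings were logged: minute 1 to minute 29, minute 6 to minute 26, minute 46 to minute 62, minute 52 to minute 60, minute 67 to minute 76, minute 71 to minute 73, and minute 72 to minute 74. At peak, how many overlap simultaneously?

3

Walk the sorted start/end points keeping a running depth.
The depth first hits 3 at minute 72.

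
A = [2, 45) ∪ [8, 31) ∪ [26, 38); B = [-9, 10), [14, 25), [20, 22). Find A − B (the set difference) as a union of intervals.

[10, 14) ∪ [25, 45)

Merge the first list: [2, 45).
Merge the second list: [-9, 10), [14, 25).
[2, 45) minus B → [10, 14), [25, 45).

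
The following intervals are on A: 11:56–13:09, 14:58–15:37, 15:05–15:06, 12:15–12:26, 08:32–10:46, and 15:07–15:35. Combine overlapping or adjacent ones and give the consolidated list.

Sort by start: 08:32-10:46, 11:56-13:09, 12:15-12:26, 14:58-15:37, 15:05-15:06, 15:07-15:35.
11:56-13:09 is disjoint → start new block.
12:15-12:26 overlaps/touches 11:56-13:09 → extend to 11:56-13:09.
14:58-15:37 is disjoint → start new block.
15:05-15:06 overlaps/touches 14:58-15:37 → extend to 14:58-15:37.
15:07-15:35 overlaps/touches 14:58-15:37 → extend to 14:58-15:37.

08:32-10:46, 11:56-13:09, 14:58-15:37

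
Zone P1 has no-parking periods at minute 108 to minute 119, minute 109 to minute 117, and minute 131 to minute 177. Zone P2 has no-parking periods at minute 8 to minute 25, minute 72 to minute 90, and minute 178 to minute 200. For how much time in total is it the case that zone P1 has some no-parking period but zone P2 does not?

57 minutes

Merge the first list: minute 108 to minute 119, minute 131 to minute 177.
A \ B = minute 108 to minute 119, minute 131 to minute 177.
Total: 11 minutes + 46 minutes = 57 minutes.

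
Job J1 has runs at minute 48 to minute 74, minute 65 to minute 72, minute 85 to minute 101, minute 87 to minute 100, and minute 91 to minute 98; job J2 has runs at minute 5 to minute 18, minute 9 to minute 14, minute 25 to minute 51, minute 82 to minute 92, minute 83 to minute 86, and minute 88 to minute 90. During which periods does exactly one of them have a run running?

Merge the first list: minute 48 to minute 74, minute 85 to minute 101.
Merge the second list: minute 5 to minute 18, minute 25 to minute 51, minute 82 to minute 92.
A \ B = minute 51 to minute 74, minute 92 to minute 101.
B \ A = minute 5 to minute 18, minute 25 to minute 48, minute 82 to minute 85.
Union of the two gives the symmetric difference.

minute 5 to minute 18, minute 25 to minute 48, minute 51 to minute 74, minute 82 to minute 85, minute 92 to minute 101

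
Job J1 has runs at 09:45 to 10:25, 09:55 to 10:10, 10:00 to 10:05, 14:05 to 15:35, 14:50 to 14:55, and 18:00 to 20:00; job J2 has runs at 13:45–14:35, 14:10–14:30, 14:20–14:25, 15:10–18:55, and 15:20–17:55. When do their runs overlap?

Merge the first list: 09:45-10:25, 14:05-15:35, 18:00-20:00.
Merge the second list: 13:45-14:35, 15:10-18:55.
09:45-10:25: no overlap with the second set.
14:05-15:35 meets the second set on 14:05-14:35, 15:10-15:35.
18:00-20:00 meets the second set on 18:00-18:55.

14:05-14:35, 15:10-15:35, 18:00-18:55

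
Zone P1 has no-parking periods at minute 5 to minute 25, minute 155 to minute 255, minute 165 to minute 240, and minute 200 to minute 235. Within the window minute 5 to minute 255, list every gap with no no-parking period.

minute 25 to minute 155

Covered (merged): minute 5 to minute 25, minute 155 to minute 255.
Gaps within minute 5 to minute 255: minute 25 to minute 155.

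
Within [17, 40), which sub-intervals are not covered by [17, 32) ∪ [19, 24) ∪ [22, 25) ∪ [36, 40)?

[32, 36)

After merging, the occupied span is [17, 32), [36, 40).
Gaps within [17, 40): [32, 36).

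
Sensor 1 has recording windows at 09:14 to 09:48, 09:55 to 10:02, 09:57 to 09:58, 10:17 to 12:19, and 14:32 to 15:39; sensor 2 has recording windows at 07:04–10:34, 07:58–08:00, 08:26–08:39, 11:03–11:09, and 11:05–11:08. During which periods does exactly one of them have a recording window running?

Merge the first list: 09:14–09:48, 09:55–10:02, 10:17–12:19, 14:32–15:39.
Merge the second list: 07:04–10:34, 11:03–11:09.
A but not B: 10:34–11:03, 11:09–12:19, 14:32–15:39.
B but not A: 07:04–09:14, 09:48–09:55, 10:02–10:17.
Combining gives A △ B.

07:04–09:14, 09:48–09:55, 10:02–10:17, 10:34–11:03, 11:09–12:19, 14:32–15:39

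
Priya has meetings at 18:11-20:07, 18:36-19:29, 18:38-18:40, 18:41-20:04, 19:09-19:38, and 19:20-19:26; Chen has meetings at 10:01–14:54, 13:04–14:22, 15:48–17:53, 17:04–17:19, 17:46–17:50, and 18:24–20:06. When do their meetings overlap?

18:24–20:06

A, merged: 18:11–20:07.
B, merged: 10:01–14:54, 15:48–17:53, 18:24–20:06.
18:11–20:07 ∩ B → 18:24–20:06.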